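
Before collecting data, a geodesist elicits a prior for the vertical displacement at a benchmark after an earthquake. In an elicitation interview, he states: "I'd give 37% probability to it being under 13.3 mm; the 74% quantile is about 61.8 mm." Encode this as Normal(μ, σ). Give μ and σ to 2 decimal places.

The p-quantile of Normal(μ,σ) is μ + z_p·σ, with z_{0.37} = -0.3319 and z_{0.74} = 0.6433.
Eliminate σ: μ = (z₂·x₁ − z₁·x₂)/(z₂ − z₁) = (0.6433·13.3 − (-0.3319)·61.8)/0.9752 = 29.80.
Then σ = (x₂ − x₁)/(z₂ − z₁) = (61.8 − 13.3)/0.9752 = 49.73.

μ = 29.80, σ = 49.73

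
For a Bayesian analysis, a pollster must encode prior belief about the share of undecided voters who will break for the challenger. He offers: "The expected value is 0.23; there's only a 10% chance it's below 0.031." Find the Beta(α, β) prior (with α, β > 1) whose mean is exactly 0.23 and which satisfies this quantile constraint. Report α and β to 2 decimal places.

With mean 0.23 fixed, write α = 0.23s, β = 0.77s where s = α+β.
Need P(θ < 0.031) = 0.1 under Beta(0.23s, 0.77s). Normal approximation: (q−m)/√(m(1−m)/s) ≈ z_{0.1} = -1.28, so s ≈ 0.23·0.77·(-1.28)²/(0.031−0.23)² = 7.3.
At s = 7.3: P(θ<0.031) ≈ 0.035. Adjusting to match 0.1 gives s ≈ 4.35.
So α = 0.23·4.35 ≈ 1.00, β = 0.77·4.35 ≈ 3.35.

α ≈ 1.00, β ≈ 3.35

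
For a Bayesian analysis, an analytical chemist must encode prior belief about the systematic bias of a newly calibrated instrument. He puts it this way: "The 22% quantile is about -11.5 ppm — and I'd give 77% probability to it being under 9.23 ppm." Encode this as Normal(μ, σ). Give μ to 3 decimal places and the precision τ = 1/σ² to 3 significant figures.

μ = -0.906, τ = 0.00531

For Normal(μ,σ), the p-quantile is μ + z_p·σ. Here z_{0.22} = -0.7722, z_{0.77} = 0.7388.
So -11.5 = μ − 0.7722σ and 9.23 = μ + 0.7388σ.
Subtracting: σ = (9.23 − -11.5)/(0.7388 − (-0.7722)) = 13.719.
Then μ = -11.5 − (-0.7722)·13.719 = -0.906.
Precision τ = 1/σ² = 1/13.72² = 0.00531.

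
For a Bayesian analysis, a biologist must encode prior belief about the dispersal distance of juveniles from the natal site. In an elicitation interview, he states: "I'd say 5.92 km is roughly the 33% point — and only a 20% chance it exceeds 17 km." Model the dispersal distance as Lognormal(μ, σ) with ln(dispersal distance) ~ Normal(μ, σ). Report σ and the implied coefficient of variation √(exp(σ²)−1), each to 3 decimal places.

If T ~ Lognormal(μ,σ) then ln T ~ Normal(μ,σ), so the p-quantile of ln T is μ + z_p·σ.
ln(5.92) = 1.778 and ln(17) = 2.833; z_{0.33} = -0.4399, z_{0.8} = 0.8416.
σ = (2.833 − 1.778)/(0.8416 − (-0.4399)) = 0.823.
μ = 1.778 − (-0.4399)·0.823 = 2.140.
CV = √(exp(σ²)−1) = √(exp(0.6776)−1) = 0.984.

σ ≈ 0.823, CV ≈ 0.984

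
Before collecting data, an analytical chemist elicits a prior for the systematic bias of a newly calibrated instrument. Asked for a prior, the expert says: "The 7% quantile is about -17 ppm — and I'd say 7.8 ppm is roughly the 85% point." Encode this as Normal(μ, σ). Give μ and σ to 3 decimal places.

μ = -2.431, σ = 9.872

The p-quantile of Normal(μ,σ) is μ + z_p·σ, with z_{0.07} = -1.476 and z_{0.85} = 1.036.
Eliminate σ: μ = (z₂·x₁ − z₁·x₂)/(z₂ − z₁) = (1.036·-17 − (-1.476)·7.8)/2.512 = -2.431.
Then σ = (x₂ − x₁)/(z₂ − z₁) = (7.8 − -17)/2.512 = 9.872.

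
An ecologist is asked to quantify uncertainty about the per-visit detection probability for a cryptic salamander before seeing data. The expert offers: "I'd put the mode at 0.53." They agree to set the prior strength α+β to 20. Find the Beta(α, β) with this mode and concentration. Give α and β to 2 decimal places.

α = 10.54, β = 9.46

For α,β > 1 the Beta mode is (α−1)/(α+β−2). With α+β = 20, the mode is (α−1)/18.
Set (α−1)/18 = 0.53 → α = 1 + 0.53·18 = 10.54.
β = 20 − α = 9.46.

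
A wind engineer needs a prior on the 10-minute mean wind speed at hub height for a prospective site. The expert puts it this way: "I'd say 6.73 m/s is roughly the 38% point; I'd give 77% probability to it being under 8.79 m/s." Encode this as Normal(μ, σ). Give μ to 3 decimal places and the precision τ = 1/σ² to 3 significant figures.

The p-quantile of Normal(μ,σ) is μ + z_p·σ, with z_{0.38} = -0.3055 and z_{0.77} = 0.7388.
Eliminate σ: μ = (z₂·x₁ − z₁·x₂)/(z₂ − z₁) = (0.7388·6.73 − (-0.3055)·8.79)/1.044 = 7.333.
Then σ = (x₂ − x₁)/(z₂ − z₁) = (8.79 − 6.73)/1.044 = 1.973.
Precision τ = 1/σ² = 1/1.973² = 0.257.

μ = 7.333, τ = 0.257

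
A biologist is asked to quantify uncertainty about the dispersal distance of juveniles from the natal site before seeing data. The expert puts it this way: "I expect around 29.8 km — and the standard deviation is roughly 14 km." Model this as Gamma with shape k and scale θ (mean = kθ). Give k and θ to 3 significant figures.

k ≈ 4.53, θ ≈ 6.58

For Gamma(k, scale θ): mean = kθ, variance = kθ², so CV = 1/√k.
CV = SD/mean = 14/29.8 = 0.4698, hence k = 1/CV² = 4.53.
Then θ = mean/k = 29.8/4.53 = 6.58.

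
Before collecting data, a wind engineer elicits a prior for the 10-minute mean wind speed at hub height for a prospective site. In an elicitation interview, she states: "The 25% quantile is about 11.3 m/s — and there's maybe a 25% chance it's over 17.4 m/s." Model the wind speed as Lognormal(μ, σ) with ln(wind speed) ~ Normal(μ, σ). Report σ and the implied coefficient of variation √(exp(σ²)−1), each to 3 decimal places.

σ ≈ 0.320, CV ≈ 0.328

If T ~ Lognormal(μ,σ) then ln T ~ Normal(μ,σ), so the p-quantile of ln T is μ + z_p·σ.
ln(11.3) = 2.425 and ln(17.4) = 2.856; z_{0.25} = -0.6745, z_{0.75} = 0.6745.
σ = (2.856 − 2.425)/(0.6745 − (-0.6745)) = 0.320.
μ = 2.425 − (-0.6745)·0.320 = 2.641.
CV = √(exp(σ²)−1) = √(exp(0.1024)−1) = 0.328.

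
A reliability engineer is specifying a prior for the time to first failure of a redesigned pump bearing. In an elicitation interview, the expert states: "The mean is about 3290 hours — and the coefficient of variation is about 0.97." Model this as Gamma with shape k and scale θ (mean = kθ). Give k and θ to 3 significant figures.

k ≈ 1.06, θ ≈ 3100

For Gamma(k, scale θ): mean = kθ, variance = kθ², so CV = 1/√k.
CV = 0.97, hence k = 1/CV² = 1.06.
Then θ = mean/k = 3290/1.06 = 3100.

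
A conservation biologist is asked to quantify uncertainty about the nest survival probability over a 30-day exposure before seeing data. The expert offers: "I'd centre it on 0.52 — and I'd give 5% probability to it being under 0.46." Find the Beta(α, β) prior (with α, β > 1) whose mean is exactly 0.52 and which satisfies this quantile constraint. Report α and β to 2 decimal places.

α ≈ 97.49, β ≈ 89.99

With mean 0.52 fixed, write α = 0.52s, β = 0.48s where s = α+β.
Need P(θ < 0.46) = 0.05 under Beta(0.52s, 0.48s). Normal approximation: (q−m)/√(m(1−m)/s) ≈ z_{0.05} = -1.64, so s ≈ 0.52·0.48·(-1.64)²/(0.46−0.52)² = 187.6.
At s = 187.6: P(θ<0.46) ≈ 0.050. Adjusting to match 0.05 gives s ≈ 187.49.
So α = 0.52·187.49 ≈ 97.49, β = 0.48·187.49 ≈ 89.99.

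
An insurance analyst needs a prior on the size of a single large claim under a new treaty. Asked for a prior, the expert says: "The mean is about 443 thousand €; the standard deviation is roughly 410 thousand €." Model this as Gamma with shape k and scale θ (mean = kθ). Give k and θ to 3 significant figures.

k ≈ 1.17, θ ≈ 379

For Gamma(k, scale θ): mean = kθ, variance = kθ², so CV = 1/√k.
CV = SD/mean = 410/443 = 0.9255, hence k = 1/CV² = 1.17.
Then θ = mean/k = 443/1.17 = 379.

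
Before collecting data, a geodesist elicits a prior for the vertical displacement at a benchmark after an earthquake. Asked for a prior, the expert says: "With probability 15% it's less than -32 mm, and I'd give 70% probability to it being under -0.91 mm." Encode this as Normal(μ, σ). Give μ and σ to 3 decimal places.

μ = -11.355, σ = 19.919

For Normal(μ,σ), the p-quantile is μ + z_p·σ. Here z_{0.15} = -1.036, z_{0.7} = 0.5244.
So -32 = μ − 1.036σ and -0.91 = μ + 0.5244σ.
Subtracting: σ = (-0.91 − -32)/(0.5244 − (-1.036)) = 19.919.
Then μ = -32 − (-1.036)·19.919 = -11.355.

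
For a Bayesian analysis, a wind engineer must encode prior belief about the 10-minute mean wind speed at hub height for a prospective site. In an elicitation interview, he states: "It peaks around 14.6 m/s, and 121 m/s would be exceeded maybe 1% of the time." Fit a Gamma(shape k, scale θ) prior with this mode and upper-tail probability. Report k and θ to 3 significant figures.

k ≈ 1.74, θ ≈ 19.7

Gamma(k,θ) with k>1 has mode (k−1)θ, so θ = 14.6/(k−1).
Need P(X < 121) = 0.99 with θ tied to k this way. Start at k = 2, θ = 14.6: P(X<121) ≈ 0.998.
Too high — lower k to spread out. Iterating converges to k ≈ 1.74.
Then θ = 14.6/(1.74−1) ≈ 19.7.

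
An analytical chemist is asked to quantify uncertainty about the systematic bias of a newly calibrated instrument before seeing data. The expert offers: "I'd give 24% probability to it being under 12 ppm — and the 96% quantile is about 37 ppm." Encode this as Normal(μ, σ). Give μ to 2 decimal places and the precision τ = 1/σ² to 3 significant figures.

μ = 19.19, τ = 0.00966

The p-quantile of Normal(μ,σ) is μ + z_p·σ, with z_{0.24} = -0.7063 and z_{0.96} = 1.751.
Eliminate σ: μ = (z₂·x₁ − z₁·x₂)/(z₂ − z₁) = (1.751·12 − (-0.7063)·37)/2.457 = 19.19.
Then σ = (x₂ − x₁)/(z₂ − z₁) = (37 − 12)/2.457 = 10.18.
Precision τ = 1/σ² = 1/10.18² = 0.00966.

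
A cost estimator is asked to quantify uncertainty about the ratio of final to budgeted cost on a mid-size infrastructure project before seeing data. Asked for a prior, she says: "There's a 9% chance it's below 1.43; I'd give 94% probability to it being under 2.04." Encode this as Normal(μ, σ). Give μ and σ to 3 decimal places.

μ = 1.712, σ = 0.211

For Normal(μ,σ), the p-quantile is μ + z_p·σ. Here z_{0.09} = -1.341, z_{0.94} = 1.555.
So 1.43 = μ − 1.341σ and 2.04 = μ + 1.555σ.
Subtracting: σ = (2.04 − 1.43)/(1.555 − (-1.341)) = 0.211.
Then μ = 1.43 − (-1.341)·0.211 = 1.712.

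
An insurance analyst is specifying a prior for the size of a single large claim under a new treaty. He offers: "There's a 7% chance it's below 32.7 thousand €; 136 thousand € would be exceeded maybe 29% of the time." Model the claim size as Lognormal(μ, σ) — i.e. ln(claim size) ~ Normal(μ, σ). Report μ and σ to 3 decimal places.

If T ~ Lognormal(μ,σ) then ln T ~ Normal(μ,σ), so the p-quantile of ln T is μ + z_p·σ.
ln(32.7) = 3.487 and ln(136) = 4.913; z_{0.07} = -1.476, z_{0.71} = 0.5534.
σ = (4.913 − 3.487)/(0.5534 − (-1.476)) = 0.702.
μ = 3.487 − (-1.476)·0.702 = 4.524.

μ ≈ 4.524, σ ≈ 0.702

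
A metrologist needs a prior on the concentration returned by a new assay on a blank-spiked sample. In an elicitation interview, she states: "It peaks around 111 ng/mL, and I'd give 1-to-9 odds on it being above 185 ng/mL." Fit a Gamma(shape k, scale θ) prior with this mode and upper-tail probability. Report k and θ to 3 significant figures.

Gamma(k,θ) with k>1 has mode (k−1)θ, so θ = 111/(k−1).
Need P(X < 185) = 0.9 with θ tied to k this way. Start at k = 2, θ = 111: P(X<185) ≈ 0.496.
Too low — raise k to concentrate. Iterating converges to k ≈ 8.24.
Then θ = 111/(8.24−1) ≈ 15.3.

k ≈ 8.24, θ ≈ 15.3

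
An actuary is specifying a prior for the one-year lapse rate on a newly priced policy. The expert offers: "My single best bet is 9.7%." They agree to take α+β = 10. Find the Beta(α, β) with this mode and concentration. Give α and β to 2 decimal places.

α = 1.78, β = 8.22

For α,β > 1 the Beta mode is (α−1)/(α+β−2). With α+β = 10, the mode is (α−1)/8.
Set (α−1)/8 = 0.097 → α = 1 + 0.097·8 = 1.78.
β = 10 − α = 8.22.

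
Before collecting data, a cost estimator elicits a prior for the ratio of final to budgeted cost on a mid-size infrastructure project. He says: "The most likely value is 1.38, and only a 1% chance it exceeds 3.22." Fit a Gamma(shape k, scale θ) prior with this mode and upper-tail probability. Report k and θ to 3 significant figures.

k ≈ 7.63, θ ≈ 0.208

Gamma(k,θ) with k>1 has mode (k−1)θ, so θ = 1.38/(k−1).
Need P(X < 3.22) = 0.99 with θ tied to k this way. Start at k = 2, θ = 1.38: P(X<3.22) ≈ 0.677.
Too low — raise k to concentrate. Iterating converges to k ≈ 7.63.
Then θ = 1.38/(7.63−1) ≈ 0.208.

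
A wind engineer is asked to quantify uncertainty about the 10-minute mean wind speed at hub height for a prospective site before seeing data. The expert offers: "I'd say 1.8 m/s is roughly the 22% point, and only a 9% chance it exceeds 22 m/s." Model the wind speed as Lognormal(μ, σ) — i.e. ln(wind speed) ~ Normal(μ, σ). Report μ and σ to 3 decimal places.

μ ≈ 1.503, σ ≈ 1.185

If T ~ Lognormal(μ,σ) then ln T ~ Normal(μ,σ), so the p-quantile of ln T is μ + z_p·σ.
ln(1.8) = 0.5878 and ln(22) = 3.091; z_{0.22} = -0.7722, z_{0.91} = 1.341.
σ = (3.091 − 0.5878)/(1.341 − (-0.7722)) = 1.185.
μ = 0.5878 − (-0.7722)·1.185 = 1.503.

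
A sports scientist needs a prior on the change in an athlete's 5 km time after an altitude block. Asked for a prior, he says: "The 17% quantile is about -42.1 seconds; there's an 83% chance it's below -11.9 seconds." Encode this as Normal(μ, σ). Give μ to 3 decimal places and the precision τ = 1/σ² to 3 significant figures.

The p-quantile of Normal(μ,σ) is μ + z_p·σ, with z_{0.17} = -0.9542 and z_{0.83} = 0.9542.
Eliminate σ: μ = (z₂·x₁ − z₁·x₂)/(z₂ − z₁) = (0.9542·-42.1 − (-0.9542)·-11.9)/1.908 = -27.000.
Then σ = (x₂ − x₁)/(z₂ − z₁) = (-11.9 − -42.1)/1.908 = 15.825.
Precision τ = 1/σ² = 1/15.83² = 0.00399.

μ = -27.000, τ = 0.00399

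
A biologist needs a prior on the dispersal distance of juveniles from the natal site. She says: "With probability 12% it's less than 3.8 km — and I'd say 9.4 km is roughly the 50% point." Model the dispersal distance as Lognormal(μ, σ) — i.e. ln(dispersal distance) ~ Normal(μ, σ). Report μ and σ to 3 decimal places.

If T ~ Lognormal(μ,σ) then ln T ~ Normal(μ,σ), so the p-quantile of ln T is μ + z_p·σ.
ln(3.8) = 1.335 and ln(9.4) = 2.241; z_{0.12} = -1.175, z_{0.5} = 0.
σ = (2.241 − 1.335)/(0 − (-1.175)) = 0.771.
μ = 1.335 − (-1.175)·0.771 = 2.241.

μ ≈ 2.241, σ ≈ 0.771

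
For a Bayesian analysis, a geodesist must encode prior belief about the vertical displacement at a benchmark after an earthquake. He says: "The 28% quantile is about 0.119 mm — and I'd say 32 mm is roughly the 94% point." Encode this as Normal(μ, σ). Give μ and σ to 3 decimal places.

The p-quantile of Normal(μ,σ) is μ + z_p·σ, with z_{0.28} = -0.5828 and z_{0.94} = 1.555.
Eliminate σ: μ = (z₂·x₁ − z₁·x₂)/(z₂ − z₁) = (1.555·0.119 − (-0.5828)·32)/2.138 = 8.812.
Then σ = (x₂ − x₁)/(z₂ − z₁) = (32 − 0.119)/2.138 = 14.914.

μ = 8.812, σ = 14.914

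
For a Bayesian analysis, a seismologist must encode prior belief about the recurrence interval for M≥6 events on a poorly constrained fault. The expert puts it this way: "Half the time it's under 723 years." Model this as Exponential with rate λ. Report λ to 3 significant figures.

Exponential median = ln 2 / λ, so λ = ln 2 / 723.0 = 0.000959.

λ ≈ 0.000959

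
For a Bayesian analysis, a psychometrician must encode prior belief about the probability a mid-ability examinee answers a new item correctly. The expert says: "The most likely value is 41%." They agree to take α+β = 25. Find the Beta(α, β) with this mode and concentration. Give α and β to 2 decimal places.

For α,β > 1 the Beta mode is (α−1)/(α+β−2). With α+β = 25, the mode is (α−1)/23.
Set (α−1)/23 = 0.41 → α = 1 + 0.41·23 = 10.43.
β = 25 − α = 14.57.

α = 10.43, β = 14.57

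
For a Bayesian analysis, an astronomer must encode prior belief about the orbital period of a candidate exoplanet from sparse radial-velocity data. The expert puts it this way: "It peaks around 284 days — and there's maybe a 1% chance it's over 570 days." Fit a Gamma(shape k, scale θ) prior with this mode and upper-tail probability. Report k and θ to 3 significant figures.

Gamma(k,θ) with k>1 has mode (k−1)θ, so θ = 284/(k−1).
Need P(X < 570) = 0.99 with θ tied to k this way. Start at k = 2, θ = 284: P(X<570) ≈ 0.596.
Too low — raise k to concentrate. Iterating converges to k ≈ 11.1.
Then θ = 284/(11.1−1) ≈ 28.1.

k ≈ 11.1, θ ≈ 28.1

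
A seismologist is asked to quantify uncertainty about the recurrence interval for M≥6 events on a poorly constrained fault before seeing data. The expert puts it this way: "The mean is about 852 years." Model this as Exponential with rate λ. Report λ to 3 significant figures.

λ ≈ 0.00117

Exponential mean = 1/λ, so λ = 1/852.0 = 0.00117.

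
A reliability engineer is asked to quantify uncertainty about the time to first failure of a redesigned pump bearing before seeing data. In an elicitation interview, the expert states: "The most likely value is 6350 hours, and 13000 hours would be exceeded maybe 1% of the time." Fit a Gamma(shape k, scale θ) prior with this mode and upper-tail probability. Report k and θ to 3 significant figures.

k ≈ 10.5, θ ≈ 667

Gamma(k,θ) with k>1 has mode (k−1)θ, so θ = 6350/(k−1).
Need P(X < 13000) = 0.99 with θ tied to k this way. Start at k = 2, θ = 6350: P(X<13000) ≈ 0.607.
Too low — raise k to concentrate. Iterating converges to k ≈ 10.5.
Then θ = 6350/(10.5−1) ≈ 667.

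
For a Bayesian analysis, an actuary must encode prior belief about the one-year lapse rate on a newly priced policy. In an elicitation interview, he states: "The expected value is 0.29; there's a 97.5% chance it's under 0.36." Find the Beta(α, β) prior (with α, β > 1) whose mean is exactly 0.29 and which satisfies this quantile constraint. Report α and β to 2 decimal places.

With mean 0.29 fixed, write α = 0.29s, β = 0.71s where s = α+β.
Need P(θ < 0.36) = 0.975 under Beta(0.29s, 0.71s). Normal approximation: (q−m)/√(m(1−m)/s) ≈ z_{0.975} = 1.96, so s ≈ 0.29·0.71·(1.96)²/(0.36−0.29)² = 161.4.
At s = 161.4: P(θ<0.36) ≈ 0.972. Adjusting to match 0.975 gives s ≈ 171.12.
So α = 0.29·171.12 ≈ 49.62, β = 0.71·171.12 ≈ 121.50.

α ≈ 49.62, β ≈ 121.50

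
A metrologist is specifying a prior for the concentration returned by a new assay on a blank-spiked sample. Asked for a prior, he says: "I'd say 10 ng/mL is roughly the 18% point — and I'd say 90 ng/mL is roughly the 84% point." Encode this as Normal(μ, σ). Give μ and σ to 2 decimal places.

μ = 48.34, σ = 41.89

The p-quantile of Normal(μ,σ) is μ + z_p·σ, with z_{0.18} = -0.9154 and z_{0.84} = 0.9945.
Eliminate σ: μ = (z₂·x₁ − z₁·x₂)/(z₂ − z₁) = (0.9945·10 − (-0.9154)·90)/1.91 = 48.34.
Then σ = (x₂ − x₁)/(z₂ − z₁) = (90 − 10)/1.91 = 41.89.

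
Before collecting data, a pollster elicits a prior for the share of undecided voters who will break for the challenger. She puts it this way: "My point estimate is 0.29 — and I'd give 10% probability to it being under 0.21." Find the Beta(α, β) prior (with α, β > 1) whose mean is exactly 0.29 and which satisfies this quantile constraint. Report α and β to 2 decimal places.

With mean 0.29 fixed, write α = 0.29s, β = 0.71s where s = α+β.
Need P(θ < 0.21) = 0.1 under Beta(0.29s, 0.71s). Normal approximation: (q−m)/√(m(1−m)/s) ≈ z_{0.1} = -1.28, so s ≈ 0.29·0.71·(-1.28)²/(0.21−0.29)² = 52.8.
At s = 52.8: P(θ<0.21) ≈ 0.093. Adjusting to match 0.1 gives s ≈ 49.88.
So α = 0.29·49.88 ≈ 14.47, β = 0.71·49.88 ≈ 35.42.

α ≈ 14.47, β ≈ 35.42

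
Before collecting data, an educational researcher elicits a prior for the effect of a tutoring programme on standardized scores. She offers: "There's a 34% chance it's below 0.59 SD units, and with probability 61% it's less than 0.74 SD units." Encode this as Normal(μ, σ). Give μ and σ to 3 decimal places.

For Normal(μ,σ), the p-quantile is μ + z_p·σ. Here z_{0.34} = -0.4125, z_{0.61} = 0.2793.
So 0.59 = μ − 0.4125σ and 0.74 = μ + 0.2793σ.
Subtracting: σ = (0.74 − 0.59)/(0.2793 − (-0.4125)) = 0.217.
Then μ = 0.59 − (-0.4125)·0.217 = 0.679.

μ = 0.679, σ = 0.217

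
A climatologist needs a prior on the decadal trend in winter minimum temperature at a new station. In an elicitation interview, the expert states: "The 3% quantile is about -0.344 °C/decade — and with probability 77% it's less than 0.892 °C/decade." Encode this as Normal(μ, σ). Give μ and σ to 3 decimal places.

The p-quantile of Normal(μ,σ) is μ + z_p·σ, with z_{0.03} = -1.881 and z_{0.77} = 0.7388.
Eliminate σ: μ = (z₂·x₁ − z₁·x₂)/(z₂ − z₁) = (0.7388·-0.344 − (-1.881)·0.892)/2.62 = 0.543.
Then σ = (x₂ − x₁)/(z₂ − z₁) = (0.892 − -0.344)/2.62 = 0.472.

μ = 0.543, σ = 0.472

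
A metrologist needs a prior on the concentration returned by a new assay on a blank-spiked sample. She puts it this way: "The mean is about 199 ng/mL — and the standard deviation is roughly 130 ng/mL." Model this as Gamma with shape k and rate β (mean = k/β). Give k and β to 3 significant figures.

For Gamma(k, rate β): mean = k/β, variance = k/β², so CV = 1/√k.
CV = SD/mean = 130/199 = 0.6533, hence k = 1/CV² = 2.34.
Then β = k/mean = 2.34/199 = 0.0118.

k ≈ 2.34, β ≈ 0.0118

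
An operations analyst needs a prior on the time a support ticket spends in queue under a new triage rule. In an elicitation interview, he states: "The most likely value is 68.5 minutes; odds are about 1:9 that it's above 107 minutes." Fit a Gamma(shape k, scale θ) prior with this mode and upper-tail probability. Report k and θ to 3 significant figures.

Gamma(k,θ) with k>1 has mode (k−1)θ, so θ = 68.5/(k−1).
Need P(X < 107) = 0.9 with θ tied to k this way. Start at k = 2, θ = 68.5: P(X<107) ≈ 0.463.
Too low — raise k to concentrate. Iterating converges to k ≈ 10.4.
Then θ = 68.5/(10.4−1) ≈ 7.28.

k ≈ 10.4, θ ≈ 7.28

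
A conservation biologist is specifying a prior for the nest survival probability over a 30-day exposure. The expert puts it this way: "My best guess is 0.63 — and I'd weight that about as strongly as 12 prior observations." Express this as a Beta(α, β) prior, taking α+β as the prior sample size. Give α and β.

α = 7.56, β = 4.44

Under the effective-sample-size interpretation, Beta(α, β) has prior mean α/(α+β) and prior sample size α+β.
So α+β = 12 and α/(α+β) = 0.63, giving α = 0.63·12 = 7.56 and β = 12 − 7.56 = 4.44.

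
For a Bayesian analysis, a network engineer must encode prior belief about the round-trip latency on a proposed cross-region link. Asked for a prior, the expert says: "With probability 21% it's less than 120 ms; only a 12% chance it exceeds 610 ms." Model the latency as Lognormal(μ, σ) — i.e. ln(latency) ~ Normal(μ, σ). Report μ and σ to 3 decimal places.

If T ~ Lognormal(μ,σ) then ln T ~ Normal(μ,σ), so the p-quantile of ln T is μ + z_p·σ.
ln(120) = 4.787 and ln(610) = 6.413; z_{0.21} = -0.8064, z_{0.88} = 1.175.
σ = (6.413 − 4.787)/(1.175 − (-0.8064)) = 0.821.
μ = 4.787 − (-0.8064)·0.821 = 5.449.

μ ≈ 5.449, σ ≈ 0.821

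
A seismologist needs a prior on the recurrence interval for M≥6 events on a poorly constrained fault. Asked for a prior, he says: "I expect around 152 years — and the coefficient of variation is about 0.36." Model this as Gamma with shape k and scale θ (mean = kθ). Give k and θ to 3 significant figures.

For Gamma(k, scale θ): mean = kθ, variance = kθ², so CV = 1/√k.
CV = 0.36, hence k = 1/CV² = 7.72.
Then θ = mean/k = 152/7.72 = 19.7.

k ≈ 7.72, θ ≈ 19.7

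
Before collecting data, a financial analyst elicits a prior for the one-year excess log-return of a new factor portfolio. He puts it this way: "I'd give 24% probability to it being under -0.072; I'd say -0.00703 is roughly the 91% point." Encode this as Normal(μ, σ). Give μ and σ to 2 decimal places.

μ = -0.05, σ = 0.03

The p-quantile of Normal(μ,σ) is μ + z_p·σ, with z_{0.24} = -0.7063 and z_{0.91} = 1.341.
Eliminate σ: μ = (z₂·x₁ − z₁·x₂)/(z₂ − z₁) = (1.341·-0.072 − (-0.7063)·-0.00703)/2.047 = -0.05.
Then σ = (x₂ − x₁)/(z₂ − z₁) = (-0.00703 − -0.072)/2.047 = 0.03.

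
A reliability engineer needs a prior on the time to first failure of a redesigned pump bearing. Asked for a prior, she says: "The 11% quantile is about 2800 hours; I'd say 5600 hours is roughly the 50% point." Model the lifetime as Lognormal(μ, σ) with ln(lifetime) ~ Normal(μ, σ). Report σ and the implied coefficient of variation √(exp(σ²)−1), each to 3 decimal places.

σ ≈ 0.565, CV ≈ 0.613

If T ~ Lognormal(μ,σ) then ln T ~ Normal(μ,σ), so the p-quantile of ln T is μ + z_p·σ.
ln(2800) = 7.937 and ln(5600) = 8.631; z_{0.11} = -1.227, z_{0.5} = 0.
σ = (8.631 − 7.937)/(0 − (-1.227)) = 0.565.
μ = 7.937 − (-1.227)·0.565 = 8.631.
CV = √(exp(σ²)−1) = √(exp(0.3194)−1) = 0.613.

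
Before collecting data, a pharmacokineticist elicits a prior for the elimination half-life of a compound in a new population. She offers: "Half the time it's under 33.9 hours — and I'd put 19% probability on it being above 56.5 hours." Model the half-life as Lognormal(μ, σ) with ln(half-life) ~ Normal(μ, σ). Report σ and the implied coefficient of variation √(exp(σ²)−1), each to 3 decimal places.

If T ~ Lognormal(μ,σ) then ln T ~ Normal(μ,σ), so the p-quantile of ln T is μ + z_p·σ.
ln(33.9) = 3.523 and ln(56.5) = 4.034; z_{0.5} = 0, z_{0.81} = 0.8779.
σ = (4.034 − 3.523)/(0.8779 − (0)) = 0.582.
μ = 3.523 − (0)·0.582 = 3.523.
CV = √(exp(σ²)−1) = √(exp(0.3386)−1) = 0.635.

σ ≈ 0.582, CV ≈ 0.635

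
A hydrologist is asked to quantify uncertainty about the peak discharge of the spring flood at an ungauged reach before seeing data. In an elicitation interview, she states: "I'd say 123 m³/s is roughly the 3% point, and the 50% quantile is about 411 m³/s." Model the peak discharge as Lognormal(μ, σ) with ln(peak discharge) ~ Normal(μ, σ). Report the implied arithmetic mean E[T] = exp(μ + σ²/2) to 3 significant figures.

E[T] ≈ 505 m³/s

If T ~ Lognormal(μ,σ) then ln T ~ Normal(μ,σ), so the p-quantile of ln T is μ + z_p·σ.
ln(123) = 4.812 and ln(411) = 6.019; z_{0.03} = -1.881, z_{0.5} = 0.
σ = (6.019 − 4.812)/(0 − (-1.881)) = 0.641.
μ = 4.812 − (-1.881)·0.641 = 6.019.
E[T] = exp(μ + σ²/2) = exp(6.019 + 0.2057) = 505 m³/s.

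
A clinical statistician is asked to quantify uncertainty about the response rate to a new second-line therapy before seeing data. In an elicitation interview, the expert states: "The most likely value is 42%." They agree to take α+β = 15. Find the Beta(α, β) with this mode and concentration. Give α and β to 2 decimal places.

For α,β > 1 the Beta mode is (α−1)/(α+β−2). With α+β = 15, the mode is (α−1)/13.
Set (α−1)/13 = 0.42 → α = 1 + 0.42·13 = 6.46.
β = 15 − α = 8.54.

α = 6.46, β = 8.54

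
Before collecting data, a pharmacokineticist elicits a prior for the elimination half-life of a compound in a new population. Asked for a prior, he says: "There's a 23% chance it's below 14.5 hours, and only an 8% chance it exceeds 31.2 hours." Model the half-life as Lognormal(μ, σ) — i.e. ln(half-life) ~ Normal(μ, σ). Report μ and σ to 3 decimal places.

μ ≈ 2.938, σ ≈ 0.357

If T ~ Lognormal(μ,σ) then ln T ~ Normal(μ,σ), so the p-quantile of ln T is μ + z_p·σ.
ln(14.5) = 2.674 and ln(31.2) = 3.44; z_{0.23} = -0.7388, z_{0.92} = 1.405.
σ = (3.44 − 2.674)/(1.405 − (-0.7388)) = 0.357.
μ = 2.674 − (-0.7388)·0.357 = 2.938.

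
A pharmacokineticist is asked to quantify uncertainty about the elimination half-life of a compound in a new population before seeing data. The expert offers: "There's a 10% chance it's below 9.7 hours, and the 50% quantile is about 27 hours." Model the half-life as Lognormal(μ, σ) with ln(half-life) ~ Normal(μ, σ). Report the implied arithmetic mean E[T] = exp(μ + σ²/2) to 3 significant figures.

If T ~ Lognormal(μ,σ) then ln T ~ Normal(μ,σ), so the p-quantile of ln T is μ + z_p·σ.
ln(9.7) = 2.272 and ln(27) = 3.296; z_{0.1} = -1.282, z_{0.5} = 0.
σ = (3.296 − 2.272)/(0 − (-1.282)) = 0.799.
μ = 2.272 − (-1.282)·0.799 = 3.296.
E[T] = exp(μ + σ²/2) = exp(3.296 + 0.3190) = 37.1 hours.

E[T] ≈ 37.1 hours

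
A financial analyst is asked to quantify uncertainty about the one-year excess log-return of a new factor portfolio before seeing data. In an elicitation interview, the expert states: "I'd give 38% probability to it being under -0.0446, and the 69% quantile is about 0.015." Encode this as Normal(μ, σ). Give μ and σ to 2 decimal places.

The p-quantile of Normal(μ,σ) is μ + z_p·σ, with z_{0.38} = -0.3055 and z_{0.69} = 0.4959.
Eliminate σ: μ = (z₂·x₁ − z₁·x₂)/(z₂ − z₁) = (0.4959·-0.0446 − (-0.3055)·0.015)/0.8013 = -0.02.
Then σ = (x₂ − x₁)/(z₂ − z₁) = (0.015 − -0.0446)/0.8013 = 0.07.

μ = -0.02, σ = 0.07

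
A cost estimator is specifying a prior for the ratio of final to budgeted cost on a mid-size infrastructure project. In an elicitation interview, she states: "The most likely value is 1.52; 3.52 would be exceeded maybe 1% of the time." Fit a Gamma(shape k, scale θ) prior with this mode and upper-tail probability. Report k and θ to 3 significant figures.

Gamma(k,θ) with k>1 has mode (k−1)θ, so θ = 1.52/(k−1).
Need P(X < 3.52) = 0.99 with θ tied to k this way. Start at k = 2, θ = 1.52: P(X<3.52) ≈ 0.673.
Too low — raise k to concentrate. Iterating converges to k ≈ 7.77.
Then θ = 1.52/(7.77−1) ≈ 0.225.

k ≈ 7.77, θ ≈ 0.225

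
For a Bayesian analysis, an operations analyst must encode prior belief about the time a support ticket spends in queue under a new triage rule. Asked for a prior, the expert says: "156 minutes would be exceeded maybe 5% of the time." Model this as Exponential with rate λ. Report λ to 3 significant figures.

λ ≈ 0.0192

P(T > 156.0) = e^(−λ·156.0) = 0.05, so λ = −ln(0.05)/156.0 = 0.0192.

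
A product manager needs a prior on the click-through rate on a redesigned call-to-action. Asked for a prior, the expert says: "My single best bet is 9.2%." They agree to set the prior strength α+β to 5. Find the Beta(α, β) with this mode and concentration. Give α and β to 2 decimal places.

For α,β > 1 the Beta mode is (α−1)/(α+β−2). With α+β = 5, the mode is (α−1)/3.
Set (α−1)/3 = 0.092 → α = 1 + 0.092·3 = 1.28.
β = 5 − α = 3.72.

α = 1.28, β = 3.72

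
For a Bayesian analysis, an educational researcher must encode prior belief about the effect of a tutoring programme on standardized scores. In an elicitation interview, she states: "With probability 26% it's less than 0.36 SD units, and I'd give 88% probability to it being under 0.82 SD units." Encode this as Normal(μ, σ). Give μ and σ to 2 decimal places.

For Normal(μ,σ), the p-quantile is μ + z_p·σ. Here z_{0.26} = -0.6433, z_{0.88} = 1.175.
So 0.36 = μ − 0.6433σ and 0.82 = μ + 1.175σ.
Subtracting: σ = (0.82 − 0.36)/(1.175 − (-0.6433)) = 0.25.
Then μ = 0.36 − (-0.6433)·0.25 = 0.52.

μ = 0.52, σ = 0.25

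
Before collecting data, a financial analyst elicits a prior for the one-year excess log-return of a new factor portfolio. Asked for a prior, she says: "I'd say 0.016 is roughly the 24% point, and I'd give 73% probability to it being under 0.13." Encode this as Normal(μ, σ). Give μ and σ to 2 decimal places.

The p-quantile of Normal(μ,σ) is μ + z_p·σ, with z_{0.24} = -0.7063 and z_{0.73} = 0.6128.
Eliminate σ: μ = (z₂·x₁ − z₁·x₂)/(z₂ − z₁) = (0.6128·0.016 − (-0.7063)·0.13)/1.319 = 0.08.
Then σ = (x₂ − x₁)/(z₂ − z₁) = (0.13 − 0.016)/1.319 = 0.09.

μ = 0.08, σ = 0.09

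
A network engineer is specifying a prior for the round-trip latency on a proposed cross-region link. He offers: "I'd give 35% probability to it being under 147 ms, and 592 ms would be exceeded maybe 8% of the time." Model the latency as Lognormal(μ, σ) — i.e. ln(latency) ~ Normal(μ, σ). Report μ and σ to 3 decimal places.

μ ≈ 5.290, σ ≈ 0.778

If T ~ Lognormal(μ,σ) then ln T ~ Normal(μ,σ), so the p-quantile of ln T is μ + z_p·σ.
ln(147) = 4.99 and ln(592) = 6.384; z_{0.35} = -0.3853, z_{0.92} = 1.405.
σ = (6.384 − 4.99)/(1.405 − (-0.3853)) = 0.778.
μ = 4.99 − (-0.3853)·0.778 = 5.290.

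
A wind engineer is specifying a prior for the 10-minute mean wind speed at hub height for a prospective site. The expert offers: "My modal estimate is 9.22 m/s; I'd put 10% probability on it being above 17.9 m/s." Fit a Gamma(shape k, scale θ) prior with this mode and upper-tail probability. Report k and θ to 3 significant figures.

k ≈ 5.35, θ ≈ 2.12

Gamma(k,θ) with k>1 has mode (k−1)θ, so θ = 9.22/(k−1).
Need P(X < 17.9) = 0.9 with θ tied to k this way. Start at k = 2, θ = 9.22: P(X<17.9) ≈ 0.578.
Too low — raise k to concentrate. Iterating converges to k ≈ 5.35.
Then θ = 9.22/(5.35−1) ≈ 2.12.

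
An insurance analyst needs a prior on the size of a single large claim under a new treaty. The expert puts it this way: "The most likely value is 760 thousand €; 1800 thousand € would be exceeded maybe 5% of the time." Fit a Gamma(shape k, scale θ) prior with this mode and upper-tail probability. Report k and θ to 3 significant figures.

Gamma(k,θ) with k>1 has mode (k−1)θ, so θ = 760/(k−1).
Need P(X < 1800) = 0.95 with θ tied to k this way. Start at k = 2, θ = 760: P(X<1800) ≈ 0.685.
Too low — raise k to concentrate. Iterating converges to k ≈ 4.67.
Then θ = 760/(4.67−1) ≈ 207.

k ≈ 4.67, θ ≈ 207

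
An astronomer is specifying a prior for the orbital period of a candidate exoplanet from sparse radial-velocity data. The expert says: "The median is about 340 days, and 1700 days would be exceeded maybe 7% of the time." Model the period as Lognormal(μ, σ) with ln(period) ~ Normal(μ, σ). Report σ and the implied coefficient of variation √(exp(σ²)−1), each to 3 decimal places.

If T ~ Lognormal(μ,σ) then ln T ~ Normal(μ,σ), so the p-quantile of ln T is μ + z_p·σ.
ln(340) = 5.829 and ln(1700) = 7.438; z_{0.5} = 0, z_{0.93} = 1.476.
σ = (7.438 − 5.829)/(1.476 − (0)) = 1.091.
μ = 5.829 − (0)·1.091 = 5.829.
CV = √(exp(σ²)−1) = √(exp(1.1893)−1) = 1.512.

σ ≈ 1.091, CV ≈ 1.512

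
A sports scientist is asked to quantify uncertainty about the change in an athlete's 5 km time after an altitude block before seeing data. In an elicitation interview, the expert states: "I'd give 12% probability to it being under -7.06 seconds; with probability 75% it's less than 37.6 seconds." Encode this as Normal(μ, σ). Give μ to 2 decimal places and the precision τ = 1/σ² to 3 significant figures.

The p-quantile of Normal(μ,σ) is μ + z_p·σ, with z_{0.12} = -1.175 and z_{0.75} = 0.6745.
Eliminate σ: μ = (z₂·x₁ − z₁·x₂)/(z₂ − z₁) = (0.6745·-7.06 − (-1.175)·37.6)/1.849 = 21.31.
Then σ = (x₂ − x₁)/(z₂ − z₁) = (37.6 − -7.06)/1.849 = 24.15.
Precision τ = 1/σ² = 1/24.15² = 0.00171.

μ = 21.31, τ = 0.00171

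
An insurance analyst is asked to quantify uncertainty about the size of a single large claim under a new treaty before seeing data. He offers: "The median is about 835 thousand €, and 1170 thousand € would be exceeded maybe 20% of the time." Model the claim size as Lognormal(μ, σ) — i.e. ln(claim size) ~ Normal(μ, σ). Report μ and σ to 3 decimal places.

μ ≈ 6.727, σ ≈ 0.401

If T ~ Lognormal(μ,σ) then ln T ~ Normal(μ,σ), so the p-quantile of ln T is μ + z_p·σ.
ln(835) = 6.727 and ln(1170) = 7.065; z_{0.5} = 0, z_{0.8} = 0.8416.
σ = (7.065 − 6.727)/(0.8416 − (0)) = 0.401.
μ = 6.727 − (0)·0.401 = 6.727.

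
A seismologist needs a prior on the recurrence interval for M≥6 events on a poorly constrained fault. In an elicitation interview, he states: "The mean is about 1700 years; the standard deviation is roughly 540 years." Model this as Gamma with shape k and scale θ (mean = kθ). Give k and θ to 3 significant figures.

k ≈ 9.91, θ ≈ 172

For Gamma(k, scale θ): mean = kθ, variance = kθ², so CV = 1/√k.
CV = SD/mean = 540/1700 = 0.3176, hence k = 1/CV² = 9.91.
Then θ = mean/k = 1700/9.91 = 172.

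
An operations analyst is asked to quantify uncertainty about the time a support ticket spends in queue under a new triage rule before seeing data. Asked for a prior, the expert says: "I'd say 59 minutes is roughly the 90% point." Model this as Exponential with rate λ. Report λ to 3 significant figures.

P(T < 59.0) = 1 − e^(−λ·59.0) = 0.9, so λ = −ln(1−0.9)/59.0 = −ln(0.1)/59.0 = 0.039.

λ ≈ 0.039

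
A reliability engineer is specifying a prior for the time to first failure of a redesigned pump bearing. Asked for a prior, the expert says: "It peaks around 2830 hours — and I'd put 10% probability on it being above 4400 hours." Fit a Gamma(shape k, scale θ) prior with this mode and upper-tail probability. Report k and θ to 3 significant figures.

k ≈ 10.6, θ ≈ 295

Gamma(k,θ) with k>1 has mode (k−1)θ, so θ = 2830/(k−1).
Need P(X < 4400) = 0.9 with θ tied to k this way. Start at k = 2, θ = 2830: P(X<4400) ≈ 0.460.
Too low — raise k to concentrate. Iterating converges to k ≈ 10.6.
Then θ = 2830/(10.6−1) ≈ 295.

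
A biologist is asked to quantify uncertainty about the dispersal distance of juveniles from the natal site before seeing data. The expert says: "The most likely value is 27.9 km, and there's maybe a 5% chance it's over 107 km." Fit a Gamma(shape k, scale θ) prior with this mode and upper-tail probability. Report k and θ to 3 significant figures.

Gamma(k,θ) with k>1 has mode (k−1)θ, so θ = 27.9/(k−1).
Need P(X < 107) = 0.95 with θ tied to k this way. Start at k = 2, θ = 27.9: P(X<107) ≈ 0.896.
Too low — raise k to concentrate. Iterating converges to k ≈ 2.4.
Then θ = 27.9/(2.4−1) ≈ 19.9.

k ≈ 2.4, θ ≈ 19.9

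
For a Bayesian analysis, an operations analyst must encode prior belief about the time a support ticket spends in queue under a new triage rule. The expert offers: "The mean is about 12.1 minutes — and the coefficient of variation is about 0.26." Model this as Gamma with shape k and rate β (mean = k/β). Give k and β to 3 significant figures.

k ≈ 14.8, β ≈ 1.22

For Gamma(k, rate β): mean = k/β, variance = k/β², so CV = 1/√k.
CV = 0.26, hence k = 1/CV² = 14.8.
Then β = k/mean = 14.8/12.1 = 1.22.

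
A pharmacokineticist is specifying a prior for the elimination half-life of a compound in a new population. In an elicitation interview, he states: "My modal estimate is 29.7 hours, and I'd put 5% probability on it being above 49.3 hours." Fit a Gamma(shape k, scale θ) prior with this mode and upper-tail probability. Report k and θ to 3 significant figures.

Gamma(k,θ) with k>1 has mode (k−1)θ, so θ = 29.7/(k−1).
Need P(X < 49.3) = 0.95 with θ tied to k this way. Start at k = 2, θ = 29.7: P(X<49.3) ≈ 0.494.
Too low — raise k to concentrate. Iterating converges to k ≈ 11.9.
Then θ = 29.7/(11.9−1) ≈ 2.73.

k ≈ 11.9, θ ≈ 2.73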